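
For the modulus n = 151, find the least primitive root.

φ(151) = 151 − 1 = 150 = 2 · 3 · 5^2.
Test candidates g = 2, 3, … against the prime factors q ∈ {2, 3, 5} of φ(151): g is a generator iff g^(150/q) ≢ 1 for every such q.
g = 2: 2^75 ≡ 1 — hits 1, so not a primitive root.
g = 3: 3^75 ≡ 150; 3^50 ≡ 1 — hits 1, so not a primitive root.
g = 4: 4^75 ≡ 1 — hits 1, so not a primitive root.
g = 5: 5^75 ≡ 1 — hits 1, so not a primitive root.
g = 6: 6^75 ≡ 150; 6^50 ≡ 32; 6^30 ≡ 59 — none is 1, so 6 is a primitive root.
So 6 is the smallest generator of (Z/151Z)^×.

6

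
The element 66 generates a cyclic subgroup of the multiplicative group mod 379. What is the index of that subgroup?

1

Since 66 ∈ (Z/379Z)^×, its order divides φ(379) = 379 − 1 = 378 = 2 · 3^3 · 7.
Divisors of 378: 1, 2, 3, 6, 7, 9, 14, 18, 21, 27, 42, 54, 63, 126, 189, 378.
Check 66^d mod 379 for each divisor in increasing order:
66^1 ≡ 66 (mod 379)
66^2 ≡ 187 (mod 379)
66^3 ≡ 214 (mod 379)
66^6 ≡ 316 (mod 379)
66^7 ≡ 11 (mod 379)
66^9 ≡ 162 (mod 379)
66^14 ≡ 121 (mod 379)
66^18 ≡ 93 (mod 379)
66^21 ≡ 194 (mod 379)
66^27 ≡ 285 (mod 379)
66^42 ≡ 115 (mod 379)
66^54 ≡ 119 (mod 379)
66^63 ≡ 328 (mod 379)
66^126 ≡ 327 (mod 379)
66^189 ≡ 378 (mod 379)
66^378 ≡ 1 (mod 379) ✓
Thus |⟨66⟩| = ord(66) = 378.
[(Z/379Z)^× : ⟨66⟩] = 378/378 = 1.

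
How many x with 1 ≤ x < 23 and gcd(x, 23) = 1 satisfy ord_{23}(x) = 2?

1

φ(23) = 23 − 1 = 22 = 2 · 11.
Since (Z/23Z)^× is cyclic of order 22, the number of elements of order d is φ(d) when d | 22 and 0 otherwise.
2 | 22, and φ(2) = 2 − 1 = 1.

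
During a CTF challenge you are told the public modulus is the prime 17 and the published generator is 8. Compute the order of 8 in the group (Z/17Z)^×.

8

Since 8 ∈ (Z/17Z)^×, its order divides φ(17) = 17 − 1 = 16 = 2^4.
Divisors of 16: 1, 2, 4, 8, 16.
Compute 8^d (mod 17) for the divisors d until we hit 1:
8^1 ≡ 8 (mod 17)
8^2 ≡ 13 (mod 17)
8^4 ≡ 16 (mod 17)
8^8 ≡ 1 (mod 17) ✓
Hence ord(8) = 8.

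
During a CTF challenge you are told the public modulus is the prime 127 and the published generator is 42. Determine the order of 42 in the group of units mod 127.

63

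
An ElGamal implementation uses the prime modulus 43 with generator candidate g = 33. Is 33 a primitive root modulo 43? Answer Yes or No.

φ(43) = 43 − 1 = 42 = 2 · 3 · 7.
33 is a primitive root mod 43 iff 33^(φ(43)/q) ≢ 1 for every prime q | φ(43), i.e. q ∈ {2, 3, 7}.
33^21 ≡ 42 (mod 43)  [q = 2: ≢ 1 ✓]
33^14 ≡ 36 (mod 43)  [q = 3: ≢ 1 ✓]
33^6 ≡ 35 (mod 43)  [q = 7: ≢ 1 ✓]
None equal 1, so ord_43(33) = 42: 33 is a primitive root.

Yes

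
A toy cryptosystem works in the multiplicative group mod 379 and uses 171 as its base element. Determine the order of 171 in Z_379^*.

189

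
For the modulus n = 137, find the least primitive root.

3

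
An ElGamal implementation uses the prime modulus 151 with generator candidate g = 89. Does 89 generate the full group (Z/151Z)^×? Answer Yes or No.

Yes

φ(151) = 151 − 1 = 150 = 2 · 3 · 5^2.
It suffices to check that the order of 89 is not a proper divisor of 150: compute 89^(150/q) for q ∈ {2, 3, 5}.
89^75 ≡ 150 (mod 151)  [q = 2: ≢ 1 ✓]
89^50 ≡ 118 (mod 151)  [q = 3: ≢ 1 ✓]
89^30 ≡ 19 (mod 151)  [q = 5: ≢ 1 ✓]
All checks pass, so 89 has order 150 and is a primitive root modulo 151.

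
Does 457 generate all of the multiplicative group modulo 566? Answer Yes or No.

No

φ(566) = φ(2)·φ(283) = 1·282 = 282 = 2 · 3 · 47.
An element g generates (Z/566Z)^× iff g^(282/q) ≢ 1 (mod 566) for each prime q ∈ {2, 3, 47}.
457^141 ≡ 1 (mod 566)  [q = 2: ≡ 1 ✗]
457^94 ≡ 521 (mod 566)  [q = 3: ≢ 1 ✓]
457^6 ≡ 441 (mod 566)  [q = 47: ≢ 1 ✓]
457^141 ≡ 1 shows ord(457) | 141, strictly less than φ(566); not a primitive root.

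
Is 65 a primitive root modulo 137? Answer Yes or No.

No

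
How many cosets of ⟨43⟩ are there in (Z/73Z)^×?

The order of 43 must divide φ(73) = 73 − 1 = 72 = 2^3 · 3^2.
Divisors of 72: 1, 2, 3, 4, 6, 8, 9, 12, 18, 24, 36, 72.
Test each divisor d:
43^1 ≡ 43
43^2 ≡ 24
43^3 ≡ 10
43^4 ≡ 65
43^6 ≡ 27
43^8 ≡ 64
43^9 ≡ 51
43^12 ≡ 72
43^18 ≡ 46
43^24 ≡ 1
Thus |⟨43⟩| = ord(43) = 24.
Index = |(Z/73Z)^×| / |⟨43⟩| = 72 / 24 = 3.

3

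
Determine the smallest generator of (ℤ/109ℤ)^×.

6

φ(109) = 109 − 1 = 108 = 2^2 · 3^3.
Test candidates g = 2, 3, … against the prime factors q ∈ {2, 3} of φ(109): g is a generator iff g^(108/q) ≢ 1 for every such q.
g = 2: 2^54 ≡ 108; 2^36 ≡ 1 — hits 1, so not a primitive root.
g = 3: 3^54 ≡ 1 — hits 1, so not a primitive root.
g = 4: 4^54 ≡ 1 — hits 1, so not a primitive root.
g = 5: 5^54 ≡ 1 — hits 1, so not a primitive root.
g = 6: 6^54 ≡ 108; 6^36 ≡ 63 — none is 1, so 6 is a primitive root.
So 6 is the smallest generator of (Z/109Z)^×.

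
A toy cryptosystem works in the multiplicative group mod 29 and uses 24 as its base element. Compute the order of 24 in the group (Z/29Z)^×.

7

The order of 24 must divide φ(29) = 29 − 1 = 28 = 2^2 · 7.
Divisors of 28: 1, 2, 4, 7, 14, 28.
Check 24^d mod 29 for each divisor in increasing order:
24^1 ≡ 24 (mod 29)
24^2 ≡ 25 (mod 29)
24^4 ≡ 16 (mod 29)
24^7 ≡ 1 (mod 29) ✓
Therefore the multiplicative order of 24 modulo 29 is 7.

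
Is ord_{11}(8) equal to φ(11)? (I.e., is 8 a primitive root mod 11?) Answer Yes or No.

Yes

φ(11) = 11 − 1 = 10 = 2 · 5.
Test 8^(10/q) mod 11 for each prime factor q of 10:
8^5 ≡ 10 (mod 11)  [q = 2: ≢ 1 ✓]
8^2 ≡ 9 (mod 11)  [q = 5: ≢ 1 ✓]
All checks pass, so 8 has order 10 and is a primitive root modulo 11.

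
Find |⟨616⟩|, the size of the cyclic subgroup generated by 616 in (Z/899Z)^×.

70

The order of 616 must divide φ(899) = φ(29·31) = (29−1)·(31−1) = 28·30 = 840 = 2^3 · 3 · 5 · 7.
Divisors of 840: 1, 2, 3, 4, 5, 6, 7, 8, 10, 12, 14, 15, 20, 21, 24, 28, 30, 35, 40, 42, 56, 60, 70, 84, 105, 120, 140, 168, 210, 280, 420, 840.
Check 616^d mod 899 for each divisor in increasing order:
616^1 ≡ 616 (mod 899)
616^2 ≡ 78 (mod 899)
616^3 ≡ 401 (mod 899)
616^4 ≡ 690 (mod 899)
616^5 ≡ 712 (mod 899)
616^6 ≡ 779 (mod 899)
616^7 ≡ 697 (mod 899)
616^8 ≡ 529 (mod 899)
616^10 ≡ 807 (mod 899)
616^12 ≡ 16 (mod 899)
616^14 ≡ 349 (mod 899)
616^15 ≡ 123 (mod 899)
616^20 ≡ 373 (mod 899)
616^21 ≡ 523 (mod 899)
616^24 ≡ 256 (mod 899)
616^28 ≡ 436 (mod 899)
616^30 ≡ 745 (mod 899)
616^35 ≡ 30 (mod 899)
616^40 ≡ 683 (mod 899)
616^42 ≡ 233 (mod 899)
616^56 ≡ 407 (mod 899)
616^60 ≡ 342 (mod 899)
616^70 ≡ 1 (mod 899) ✓
Hence ord(616) = 70.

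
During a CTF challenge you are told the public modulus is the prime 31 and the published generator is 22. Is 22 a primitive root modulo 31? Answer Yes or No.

Yes

φ(31) = 31 − 1 = 30 = 2 · 3 · 5.
Test 22^(30/q) mod 31 for each prime factor q of 30:
22^15 ≡ 30 (mod 31)  [q = 2: ≢ 1 ✓]
22^10 ≡ 5 (mod 31)  [q = 3: ≢ 1 ✓]
22^6 ≡ 8 (mod 31)  [q = 5: ≢ 1 ✓]
All checks pass, so 22 has order 30 and is a primitive root modulo 31.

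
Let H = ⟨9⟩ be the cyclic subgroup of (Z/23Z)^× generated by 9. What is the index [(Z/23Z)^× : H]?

2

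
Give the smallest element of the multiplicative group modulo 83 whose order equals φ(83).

φ(83) = 83 − 1 = 82 = 2 · 41.
g is a primitive root iff g^(82/q) ≢ 1 (mod 83) for each prime q ∈ {2, 41}.
g = 2: 2^41 ≡ 82; 2^2 ≡ 4 — none is 1, so 2 is a primitive root.
So 2 is the smallest generator of (Z/83Z)^×.

2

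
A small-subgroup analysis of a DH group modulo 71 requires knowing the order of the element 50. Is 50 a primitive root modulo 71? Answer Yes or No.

No

φ(71) = 71 − 1 = 70 = 2 · 5 · 7.
It suffices to check that the order of 50 is not a proper divisor of 70: compute 50^(70/q) for q ∈ {2, 5, 7}.
50^35 ≡ 1 (mod 71)  [q = 2: ≡ 1 ✗]
50^14 ≡ 5 (mod 71)  [q = 5: ≢ 1 ✓]
50^10 ≡ 30 (mod 71)  [q = 7: ≢ 1 ✓]
Since 50^35 ≡ 1, the order of 50 divides 35 < 70, so 50 is not a primitive root.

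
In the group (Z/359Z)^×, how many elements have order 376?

0

φ(359) = 359 − 1 = 358 = 2 · 179.
(Z/359Z)^× is cyclic (|G| = 358); a cyclic group of order m has exactly φ(d) elements of each order d | m, and none otherwise.
Here 358 is not a multiple of 376, so there are no elements of order 376.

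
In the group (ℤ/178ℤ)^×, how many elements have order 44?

φ(178) = φ(2)·φ(89) = 1·88 = 88 = 2^3 · 11.
In a cyclic group of order 88, there are φ(d) elements of order d for each divisor d of 88, and zero for non-divisors.
44 = 2^2 · 11 divides 88, and φ(44) = 20.

20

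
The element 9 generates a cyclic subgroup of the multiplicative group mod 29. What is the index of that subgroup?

ord(9) | φ(29) = 29 − 1 = 28 = 2^2 · 7.
Divisors of 28: 1, 2, 4, 7, 14, 28.
Check 9^d mod 29 for each divisor in increasing order:
9^1 ≡ 9 (mod 29)
9^2 ≡ 23 (mod 29)
9^4 ≡ 7 (mod 29)
9^7 ≡ 28 (mod 29)
9^14 ≡ 1 (mod 29) ✓
Thus |⟨9⟩| = ord(9) = 14.
Index = |(Z/29Z)^×| / |⟨9⟩| = 28 / 14 = 2.

2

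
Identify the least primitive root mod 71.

7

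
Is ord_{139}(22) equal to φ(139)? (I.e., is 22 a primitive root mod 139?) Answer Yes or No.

Yes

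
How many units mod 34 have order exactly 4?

2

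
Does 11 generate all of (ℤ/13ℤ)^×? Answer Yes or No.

Yes

φ(13) = 13 − 1 = 12 = 2^2 · 3.
An element g generates (Z/13Z)^× iff g^(12/q) ≢ 1 (mod 13) for each prime q ∈ {2, 3}.
11^6 ≡ 12 (mod 13)  [q = 2: ≢ 1 ✓]
11^4 ≡ 3 (mod 13)  [q = 3: ≢ 1 ✓]
None equal 1, so ord_13(11) = 12: 11 is a primitive root.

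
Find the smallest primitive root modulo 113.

3

φ(113) = 113 − 1 = 112 = 2^4 · 7.
g is a primitive root iff g^(112/q) ≢ 1 (mod 113) for each prime q ∈ {2, 7}.
g = 2: 2^56 ≡ 1 — hits 1, so not a primitive root.
g = 3: 3^56 ≡ 112; 3^16 ≡ 49 — none is 1, so 3 is a primitive root.
Hence the least primitive root of 113 is 3.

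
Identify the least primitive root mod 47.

φ(47) = 47 − 1 = 46 = 2 · 23.
Test candidates g = 2, 3, … against the prime factors q ∈ {2, 23} of φ(47): g is a generator iff g^(46/q) ≢ 1 for every such q.
g = 2: 2^23 ≡ 1 — hits 1, so not a primitive root.
g = 3: 3^23 ≡ 1 — hits 1, so not a primitive root.
g = 4: 4^23 ≡ 1 — hits 1, so not a primitive root.
g = 5: 5^23 ≡ 46; 5^2 ≡ 25 — none is 1, so 5 is a primitive root.
Hence the least primitive root of 47 is 5.

5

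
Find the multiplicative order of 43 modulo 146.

24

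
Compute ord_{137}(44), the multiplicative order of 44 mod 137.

Since 44 ∈ (Z/137Z)^×, its order divides φ(137) = 137 − 1 = 136 = 2^3 · 17.
Divisors of 136: 1, 2, 4, 8, 17, 34, 68, 136.
Test each divisor d:
44^1 ≡ 44 (mod 137)
44^2 ≡ 18 (mod 137)
44^4 ≡ 50 (mod 137)
44^8 ≡ 34 (mod 137)
44^17 ≡ 37 (mod 137)
44^34 ≡ 136 (mod 137)
44^68 ≡ 1 (mod 137) ✓
So ord_137(44) = 68.

68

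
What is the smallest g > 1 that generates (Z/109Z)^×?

φ(109) = 109 − 1 = 108 = 2^2 · 3^3.
g is a primitive root iff g^(108/q) ≢ 1 (mod 109) for each prime q ∈ {2, 3}.
g = 2: 2^54 ≡ 108; 2^36 ≡ 1 — hits 1, so not a primitive root.
g = 3: 3^54 ≡ 1 — hits 1, so not a primitive root.
g = 4: 4^54 ≡ 1 — hits 1, so not a primitive root.
g = 5: 5^54 ≡ 1 — hits 1, so not a primitive root.
g = 6: 6^54 ≡ 108; 6^36 ≡ 63 — none is 1, so 6 is a primitive root.
The smallest primitive root modulo 109 is 6.

6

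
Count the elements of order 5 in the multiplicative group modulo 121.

φ(121) = φ(11^2) = 11·(11−1) = 110 = 2 · 5 · 11.
Since (Z/121Z)^× is cyclic of order 110, the number of elements of order d is φ(d) when d | 110 and 0 otherwise.
5 | 110, and φ(5) = 5 − 1 = 4.

4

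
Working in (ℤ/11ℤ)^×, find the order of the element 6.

10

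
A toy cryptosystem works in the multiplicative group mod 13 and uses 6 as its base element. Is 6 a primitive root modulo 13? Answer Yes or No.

φ(13) = 13 − 1 = 12 = 2^2 · 3.
Test 6^(12/q) mod 13 for each prime factor q of 12:
6^6 ≡ 12 (mod 13)  [q = 2: ≢ 1 ✓]
6^4 ≡ 9 (mod 13)  [q = 3: ≢ 1 ✓]
None equal 1, so ord_13(6) = 12: 6 is a primitive root.

Yes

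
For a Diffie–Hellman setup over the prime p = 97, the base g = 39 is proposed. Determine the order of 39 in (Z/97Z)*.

ord(39) | φ(97) = 97 − 1 = 96 = 2^5 · 3.
Divisors of 96: 1, 2, 3, 4, 6, 8, 12, 16, 24, 32, 48, 96.
Evaluate successive powers at the divisors of 96:
39^1 ≡ 39
39^2 ≡ 66
39^3 ≡ 52
39^4 ≡ 88
39^6 ≡ 85
39^8 ≡ 81
39^12 ≡ 47
39^16 ≡ 62
39^24 ≡ 75
39^32 ≡ 61
39^48 ≡ 96
39^96 ≡ 1
Hence ord(39) = 96.

96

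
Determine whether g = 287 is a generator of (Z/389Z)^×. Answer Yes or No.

No

φ(389) = 389 − 1 = 388 = 2^2 · 97.
287 is a primitive root mod 389 iff 287^(φ(389)/q) ≢ 1 for every prime q | φ(389), i.e. q ∈ {2, 97}.
287^194 ≡ 1 (mod 389)  [q = 2: ≡ 1 ✗]
287^4 ≡ 76 (mod 389)  [q = 97: ≢ 1 ✓]
The check at q = 2 fails, so 287 generates a proper subgroup.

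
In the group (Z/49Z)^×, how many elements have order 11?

0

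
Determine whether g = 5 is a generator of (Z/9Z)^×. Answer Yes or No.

Yes

φ(9) = φ(3^2) = 3·(3−1) = 6 = 2 · 3.
An element g generates (Z/9Z)^× iff g^(6/q) ≢ 1 (mod 9) for each prime q ∈ {2, 3}.
5^3 ≡ 8 (mod 9)  [q = 2: ≢ 1 ✓]
5^2 ≡ 7 (mod 9)  [q = 3: ≢ 1 ✓]
Every test exponent gives a nontrivial residue, hence 5 generates the full group.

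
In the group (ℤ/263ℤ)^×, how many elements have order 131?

φ(263) = 263 − 1 = 262 = 2 · 131.
Since (Z/263Z)^× is cyclic of order 262, the number of elements of order d is φ(d) when d | 262 and 0 otherwise.
131 | 262, and φ(131) = 131 − 1 = 130.

130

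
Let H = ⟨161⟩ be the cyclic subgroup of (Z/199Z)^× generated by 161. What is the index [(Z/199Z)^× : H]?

2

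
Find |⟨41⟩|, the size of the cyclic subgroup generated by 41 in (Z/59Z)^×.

ord(41) | φ(59) = 59 − 1 = 58 = 2 · 29.
Divisors of 58: 1, 2, 29, 58.
Compute 41^d (mod 59) for the divisors d until we hit 1:
41^1 ≡ 41
41^2 ≡ 29
41^29 ≡ 1
So ord_59(41) = 29.

29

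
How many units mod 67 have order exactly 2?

1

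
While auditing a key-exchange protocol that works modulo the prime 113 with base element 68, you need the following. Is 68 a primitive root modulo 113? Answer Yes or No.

Yes

φ(113) = 113 − 1 = 112 = 2^4 · 7.
An element g generates (Z/113Z)^× iff g^(112/q) ≢ 1 (mod 113) for each prime q ∈ {2, 7}.
68^56 ≡ 112 (mod 113)  [q = 2: ≢ 1 ✓]
68^16 ≡ 49 (mod 113)  [q = 7: ≢ 1 ✓]
All checks pass, so 68 has order 112 and is a primitive root modulo 113.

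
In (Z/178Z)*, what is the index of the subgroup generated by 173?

Since 173 ∈ (Z/178Z)^×, its order divides φ(178) = φ(2)·φ(89) = 1·88 = 88 = 2^3 · 11.
Divisors of 88: 1, 2, 4, 8, 11, 22, 44, 88.
Evaluate successive powers at the divisors of 88:
173^1 ≡ 173
173^2 ≡ 25
173^4 ≡ 91
173^8 ≡ 93
173^11 ≡ 123
173^22 ≡ 177
173^44 ≡ 1
The order of 173 is 44, so the subgroup it generates has 44 elements.
[(Z/178Z)^× : ⟨173⟩] = 88/44 = 2.

2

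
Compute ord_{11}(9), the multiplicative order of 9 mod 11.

5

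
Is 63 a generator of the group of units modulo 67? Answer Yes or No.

Yes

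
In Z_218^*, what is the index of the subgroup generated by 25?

4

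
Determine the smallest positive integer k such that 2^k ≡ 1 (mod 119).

24

By Lagrange's theorem, ord_119(2) divides φ(119) = φ(7·17) = (7−1)·(17−1) = 6·16 = 96 = 2^5 · 3.
Divisors of 96: 1, 2, 3, 4, 6, 8, 12, 16, 24, 32, 48, 96.
Check 2^d mod 119 for each divisor in increasing order:
2^1 ≡ 2 (mod 119)
2^2 ≡ 4 (mod 119)
2^3 ≡ 8 (mod 119)
2^4 ≡ 16 (mod 119)
2^6 ≡ 64 (mod 119)
2^8 ≡ 18 (mod 119)
2^12 ≡ 50 (mod 119)
2^16 ≡ 86 (mod 119)
2^24 ≡ 1 (mod 119) ✓
So ord_119(2) = 24.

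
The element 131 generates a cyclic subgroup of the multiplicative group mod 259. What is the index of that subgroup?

6

By Lagrange's theorem, ord_259(131) divides φ(259) = φ(7·37) = (7−1)·(37−1) = 6·36 = 216 = 2^3 · 3^3.
Divisors of 216: 1, 2, 3, 4, 6, 8, 9, 12, 18, 24, 27, 36, 54, 72, 108, 216.
Compute 131^d (mod 259) for the divisors d until we hit 1:
131^1 ≡ 131 (mod 259)
131^2 ≡ 67 (mod 259)
131^3 ≡ 230 (mod 259)
131^4 ≡ 86 (mod 259)
131^6 ≡ 64 (mod 259)
131^8 ≡ 144 (mod 259)
131^9 ≡ 216 (mod 259)
131^12 ≡ 211 (mod 259)
131^18 ≡ 36 (mod 259)
131^24 ≡ 232 (mod 259)
131^27 ≡ 6 (mod 259)
131^36 ≡ 1 (mod 259) ✓
So ord_259(131) = 36, hence |⟨131⟩| = 36.
The index is φ(259) / ord(131) = 216 / 36 = 6.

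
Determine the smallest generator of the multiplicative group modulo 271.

6

φ(271) = 271 − 1 = 270 = 2 · 3^3 · 5.
g is a primitive root iff g^(270/q) ≢ 1 (mod 271) for each prime q ∈ {2, 3, 5}.
g = 2: 2^135 ≡ 1 — hits 1, so not a primitive root.
g = 3: 3^135 ≡ 270; 3^90 ≡ 1 — hits 1, so not a primitive root.
g = 4: 4^135 ≡ 1 — hits 1, so not a primitive root.
g = 5: 5^135 ≡ 1 — hits 1, so not a primitive root.
g = 6: 6^135 ≡ 270; 6^90 ≡ 242; 6^54 ≡ 10 — none is 1, so 6 is a primitive root.
So 6 is the smallest generator of (Z/271Z)^×.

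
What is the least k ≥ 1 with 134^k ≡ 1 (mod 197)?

By Lagrange's theorem, ord_197(134) divides φ(197) = 197 − 1 = 196 = 2^2 · 7^2.
Divisors of 196: 1, 2, 4, 7, 14, 28, 49, 98, 196.
Evaluate successive powers at the divisors of 196:
134^1 ≡ 134 (mod 197)
134^2 ≡ 29 (mod 197)
134^4 ≡ 53 (mod 197)
134^7 ≡ 93 (mod 197)
134^14 ≡ 178 (mod 197)
134^28 ≡ 164 (mod 197)
134^49 ≡ 196 (mod 197)
134^98 ≡ 1 (mod 197) ✓
Hence ord(134) = 98.

98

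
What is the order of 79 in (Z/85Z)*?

16

By Lagrange's theorem, ord_85(79) divides φ(85) = φ(5·17) = (5−1)·(17−1) = 4·16 = 64 = 2^6.
Divisors of 64: 1, 2, 4, 8, 16, 32, 64.
Compute 79^d (mod 85) for the divisors d until we hit 1:
79^1 ≡ 79
79^2 ≡ 36
79^4 ≡ 21
79^8 ≡ 16
79^16 ≡ 1
Therefore the multiplicative order of 79 modulo 85 is 16.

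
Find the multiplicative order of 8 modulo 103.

By Lagrange's theorem, ord_103(8) divides φ(103) = 103 − 1 = 102 = 2 · 3 · 17.
Divisors of 102: 1, 2, 3, 6, 17, 34, 51, 102.
Evaluate successive powers at the divisors of 102:
8^1 ≡ 8
8^2 ≡ 64
8^3 ≡ 100
8^6 ≡ 9
8^17 ≡ 1
So ord_103(8) = 17.

17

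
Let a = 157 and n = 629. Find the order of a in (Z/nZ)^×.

36

Since 157 ∈ (Z/629Z)^×, its order divides φ(629) = φ(17·37) = (17−1)·(37−1) = 16·36 = 576 = 2^6 · 3^2.
Divisors of 576: 1, 2, 3, 4, 6, 8, 9, 12, 16, 18, 24, 32, 36, 48, 64, 72, 96, 144, 192, 288, 576.
Check 157^d mod 629 for each divisor in increasing order:
157^1 ≡ 157 (mod 629)
157^2 ≡ 118 (mod 629)
157^3 ≡ 285 (mod 629)
157^4 ≡ 86 (mod 629)
157^6 ≡ 84 (mod 629)
157^8 ≡ 477 (mod 629)
157^9 ≡ 38 (mod 629)
157^12 ≡ 137 (mod 629)
157^16 ≡ 460 (mod 629)
157^18 ≡ 186 (mod 629)
157^24 ≡ 528 (mod 629)
157^32 ≡ 256 (mod 629)
157^36 ≡ 1 (mod 629) ✓
Hence ord(157) = 36.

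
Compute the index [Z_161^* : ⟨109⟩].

2

Since 109 ∈ (Z/161Z)^×, its order divides φ(161) = φ(7·23) = (7−1)·(23−1) = 6·22 = 132 = 2^2 · 3 · 11.
Divisors of 132: 1, 2, 3, 4, 6, 11, 12, 22, 33, 44, 66, 132.
Compute 109^d (mod 161) for the divisors d until we hit 1:
109^1 ≡ 109 (mod 161)
109^2 ≡ 128 (mod 161)
109^3 ≡ 106 (mod 161)
109^4 ≡ 123 (mod 161)
109^6 ≡ 127 (mod 161)
109^11 ≡ 114 (mod 161)
109^12 ≡ 29 (mod 161)
109^22 ≡ 116 (mod 161)
109^33 ≡ 22 (mod 161)
109^44 ≡ 93 (mod 161)
109^66 ≡ 1 (mod 161) ✓
Thus |⟨109⟩| = ord(109) = 66.
[(Z/161Z)^× : ⟨109⟩] = 132/66 = 2.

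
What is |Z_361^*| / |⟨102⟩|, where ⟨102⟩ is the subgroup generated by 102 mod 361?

6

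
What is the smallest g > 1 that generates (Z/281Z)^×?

3

φ(281) = 281 − 1 = 280 = 2^3 · 5 · 7.
Test candidates g = 2, 3, … against the prime factors q ∈ {2, 5, 7} of φ(281): g is a generator iff g^(280/q) ≢ 1 for every such q.
g = 2: 2^140 ≡ 1 — hits 1, so not a primitive root.
g = 3: 3^140 ≡ 280; 3^56 ≡ 86; 3^40 ≡ 249 — none is 1, so 3 is a primitive root.
Hence the least primitive root of 281 is 3.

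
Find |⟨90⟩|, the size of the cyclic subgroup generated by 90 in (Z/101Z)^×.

By Lagrange's theorem, ord_101(90) divides φ(101) = 101 − 1 = 100 = 2^2 · 5^2.
Divisors of 100: 1, 2, 4, 5, 10, 20, 25, 50, 100.
Test each divisor d:
90^1 ≡ 90 (mod 101)
90^2 ≡ 20 (mod 101)
90^4 ≡ 97 (mod 101)
90^5 ≡ 44 (mod 101)
90^10 ≡ 17 (mod 101)
90^20 ≡ 87 (mod 101)
90^25 ≡ 91 (mod 101)
90^50 ≡ 100 (mod 101)
90^100 ≡ 1 (mod 101) ✓
Hence ord(90) = 100.

100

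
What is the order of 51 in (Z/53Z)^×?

The order of 51 must divide φ(53) = 53 − 1 = 52 = 2^2 · 13.
Divisors of 52: 1, 2, 4, 13, 26, 52.
Test each divisor d:
51^1 ≡ 51
51^2 ≡ 4
51^4 ≡ 16
51^13 ≡ 23
51^26 ≡ 52
51^52 ≡ 1
The smallest such exponent is 52, so the order of 51 is 52.

52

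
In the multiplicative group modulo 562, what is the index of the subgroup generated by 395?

2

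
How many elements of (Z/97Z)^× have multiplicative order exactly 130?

0

φ(97) = 97 − 1 = 96 = 2^5 · 3.
(Z/97Z)^× is cyclic (|G| = 96); a cyclic group of order m has exactly φ(d) elements of each order d | m, and none otherwise.
130 does not divide 96, so no element of (Z/97Z)^× has order 130.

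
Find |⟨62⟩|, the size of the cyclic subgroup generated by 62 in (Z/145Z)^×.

28

The order of 62 must divide φ(145) = φ(5·29) = (5−1)·(29−1) = 4·28 = 112 = 2^4 · 7.
Divisors of 112: 1, 2, 4, 7, 8, 14, 16, 28, 56, 112.
Evaluate successive powers at the divisors of 112:
62^1 ≡ 62 (mod 145)
62^2 ≡ 74 (mod 145)
62^4 ≡ 111 (mod 145)
62^7 ≡ 28 (mod 145)
62^8 ≡ 141 (mod 145)
62^14 ≡ 59 (mod 145)
62^16 ≡ 16 (mod 145)
62^28 ≡ 1 (mod 145) ✓
Therefore the multiplicative order of 62 modulo 145 is 28.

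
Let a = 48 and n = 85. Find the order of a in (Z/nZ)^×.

16

Since 48 ∈ (Z/85Z)^×, its order divides φ(85) = φ(5·17) = (5−1)·(17−1) = 4·16 = 64 = 2^6.
Divisors of 64: 1, 2, 4, 8, 16, 32, 64.
Check 48^d mod 85 for each divisor in increasing order:
48^1 ≡ 48 (mod 85)
48^2 ≡ 9 (mod 85)
48^4 ≡ 81 (mod 85)
48^8 ≡ 16 (mod 85)
48^16 ≡ 1 (mod 85) ✓
Therefore the multiplicative order of 48 modulo 85 is 16.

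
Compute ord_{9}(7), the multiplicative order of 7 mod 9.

3

By Lagrange's theorem, ord_9(7) divides φ(9) = φ(3^2) = 3·(3−1) = 6 = 2 · 3.
Divisors of 6: 1, 2, 3, 6.
Check 7^d mod 9 for each divisor in increasing order:
7^1 ≡ 7 (mod 9)
7^2 ≡ 4 (mod 9)
7^3 ≡ 1 (mod 9) ✓
Therefore the multiplicative order of 7 modulo 9 is 3.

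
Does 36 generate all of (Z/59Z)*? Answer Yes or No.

φ(59) = 59 − 1 = 58 = 2 · 29.
Test 36^(58/q) mod 59 for each prime factor q of 58:
36^29 ≡ 1 (mod 59)  [q = 2: ≡ 1 ✗]
36^2 ≡ 57 (mod 59)  [q = 29: ≢ 1 ✓]
36^29 ≡ 1 shows ord(36) | 29, strictly less than φ(59); not a primitive root.

No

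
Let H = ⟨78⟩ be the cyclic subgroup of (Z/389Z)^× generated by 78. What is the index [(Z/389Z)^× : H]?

ord(78) | φ(389) = 389 − 1 = 388 = 2^2 · 97.
Divisors of 388: 1, 2, 4, 97, 194, 388.
Check 78^d mod 389 for each divisor in increasing order:
78^1 ≡ 78
78^2 ≡ 249
78^4 ≡ 150
78^97 ≡ 1
The order of 78 is 97, so the subgroup it generates has 97 elements.
[(Z/389Z)^× : ⟨78⟩] = 388/97 = 4.

4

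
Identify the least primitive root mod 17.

3

φ(17) = 17 − 1 = 16 = 2^4.
g is a primitive root iff g^(16/q) ≢ 1 (mod 17) for each prime q ∈ {2}.
g = 2: 2^8 ≡ 1 — hits 1, so not a primitive root.
g = 3: 3^8 ≡ 16 — none is 1, so 3 is a primitive root.
So 3 is the smallest generator of (Z/17Z)^×.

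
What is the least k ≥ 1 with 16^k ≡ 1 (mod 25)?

5

By Lagrange's theorem, ord_25(16) divides φ(25) = φ(5^2) = 5·(5−1) = 20 = 2^2 · 5.
Divisors of 20: 1, 2, 4, 5, 10, 20.
Test each divisor d:
16^1 ≡ 16 (mod 25)
16^2 ≡ 6 (mod 25)
16^4 ≡ 11 (mod 25)
16^5 ≡ 1 (mod 25) ✓
So ord_25(16) = 5.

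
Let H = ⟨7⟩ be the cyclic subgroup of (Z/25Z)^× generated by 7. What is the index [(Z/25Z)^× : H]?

ord(7) | φ(25) = φ(5^2) = 5·(5−1) = 20 = 2^2 · 5.
Divisors of 20: 1, 2, 4, 5, 10, 20.
Check 7^d mod 25 for each divisor in increasing order:
7^1 ≡ 7 (mod 25)
7^2 ≡ 24 (mod 25)
7^4 ≡ 1 (mod 25) ✓
Thus |⟨7⟩| = ord(7) = 4.
[(Z/25Z)^× : ⟨7⟩] = 20/4 = 5.

5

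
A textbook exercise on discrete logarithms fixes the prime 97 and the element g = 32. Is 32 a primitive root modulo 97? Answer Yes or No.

φ(97) = 97 − 1 = 96 = 2^5 · 3.
Test 32^(96/q) mod 97 for each prime factor q of 96:
32^48 ≡ 1 (mod 97)  [q = 2: ≡ 1 ✗]
32^32 ≡ 61 (mod 97)  [q = 3: ≢ 1 ✓]
Since 32^48 ≡ 1, the order of 32 divides 48 < 96, so 32 is not a primitive root.

No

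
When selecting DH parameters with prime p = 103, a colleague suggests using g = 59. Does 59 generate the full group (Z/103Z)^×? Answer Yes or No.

No

φ(103) = 103 − 1 = 102 = 2 · 3 · 17.
59 is a primitive root mod 103 iff 59^(φ(103)/q) ≢ 1 for every prime q | φ(103), i.e. q ∈ {2, 3, 17}.
59^51 ≡ 1 (mod 103)  [q = 2: ≡ 1 ✗]
59^34 ≡ 46 (mod 103)  [q = 3: ≢ 1 ✓]
59^6 ≡ 9 (mod 103)  [q = 17: ≢ 1 ✓]
The check at q = 2 fails, so 59 generates a proper subgroup.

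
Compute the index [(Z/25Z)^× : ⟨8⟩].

Since 8 ∈ (Z/25Z)^×, its order divides φ(25) = φ(5^2) = 5·(5−1) = 20 = 2^2 · 5.
Divisors of 20: 1, 2, 4, 5, 10, 20.
Compute 8^d (mod 25) for the divisors d until we hit 1:
8^1 ≡ 8
8^2 ≡ 14
8^4 ≡ 21
8^5 ≡ 18
8^10 ≡ 24
8^20 ≡ 1
The order of 8 is 20, so the subgroup it generates has 20 elements.
[(Z/25Z)^× : ⟨8⟩] = 20/20 = 1.

1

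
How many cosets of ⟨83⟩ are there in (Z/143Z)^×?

6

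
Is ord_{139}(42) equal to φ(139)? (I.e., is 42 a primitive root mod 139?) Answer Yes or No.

φ(139) = 139 − 1 = 138 = 2 · 3 · 23.
It suffices to check that the order of 42 is not a proper divisor of 138: compute 42^(138/q) for q ∈ {2, 3, 23}.
42^69 ≡ 1 (mod 139)  [q = 2: ≡ 1 ✗]
42^46 ≡ 42 (mod 139)  [q = 3: ≢ 1 ✓]
42^6 ≡ 1 (mod 139)  [q = 23: ≡ 1 ✗]
42^69 ≡ 1 shows ord(42) | 69, strictly less than φ(139); not a primitive root.

No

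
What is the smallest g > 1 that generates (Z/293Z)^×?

φ(293) = 293 − 1 = 292 = 2^2 · 73.
Test candidates g = 2, 3, … against the prime factors q ∈ {2, 73} of φ(293): g is a generator iff g^(292/q) ≢ 1 for every such q.
g = 2: 2^146 ≡ 292; 2^4 ≡ 16 — none is 1, so 2 is a primitive root.
So 2 is the smallest generator of (Z/293Z)^×.

2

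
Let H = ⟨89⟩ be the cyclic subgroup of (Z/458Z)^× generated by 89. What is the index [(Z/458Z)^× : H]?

19

By Lagrange's theorem, ord_458(89) divides φ(458) = φ(2)·φ(229) = 1·228 = 228 = 2^2 · 3 · 19.
Divisors of 228: 1, 2, 3, 4, 6, 12, 19, 38, 57, 76, 114, 228.
Test each divisor d:
89^1 ≡ 89
89^2 ≡ 135
89^3 ≡ 107
89^4 ≡ 363
89^6 ≡ 457
89^12 ≡ 1
The order of 89 is 12, so the subgroup it generates has 12 elements.
The index is φ(458) / ord(89) = 228 / 12 = 19.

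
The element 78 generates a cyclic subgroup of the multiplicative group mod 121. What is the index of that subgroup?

10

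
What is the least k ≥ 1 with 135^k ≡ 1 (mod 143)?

20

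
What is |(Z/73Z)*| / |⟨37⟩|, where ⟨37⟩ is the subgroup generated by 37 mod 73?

8

ord(37) | φ(73) = 73 − 1 = 72 = 2^3 · 3^2.
Divisors of 72: 1, 2, 3, 4, 6, 8, 9, 12, 18, 24, 36, 72.
Evaluate successive powers at the divisors of 72:
37^1 ≡ 37 (mod 73)
37^2 ≡ 55 (mod 73)
37^3 ≡ 64 (mod 73)
37^4 ≡ 32 (mod 73)
37^6 ≡ 8 (mod 73)
37^8 ≡ 2 (mod 73)
37^9 ≡ 1 (mod 73) ✓
The order of 37 is 9, so the subgroup it generates has 9 elements.
The index is φ(73) / ord(37) = 72 / 9 = 8.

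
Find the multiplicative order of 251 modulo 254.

63

The order of 251 must divide φ(254) = φ(2)·φ(127) = 1·126 = 126 = 2 · 3^2 · 7.
Divisors of 126: 1, 2, 3, 6, 7, 9, 14, 18, 21, 42, 63, 126.
Compute 251^d (mod 254) for the divisors d until we hit 1:
251^1 ≡ 251 (mod 254)
251^2 ≡ 9 (mod 254)
251^3 ≡ 227 (mod 254)
251^6 ≡ 221 (mod 254)
251^7 ≡ 99 (mod 254)
251^9 ≡ 129 (mod 254)
251^14 ≡ 149 (mod 254)
251^18 ≡ 131 (mod 254)
251^21 ≡ 19 (mod 254)
251^42 ≡ 107 (mod 254)
251^63 ≡ 1 (mod 254) ✓
So ord_254(251) = 63.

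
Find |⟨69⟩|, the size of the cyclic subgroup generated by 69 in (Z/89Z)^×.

44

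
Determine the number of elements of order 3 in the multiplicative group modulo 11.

φ(11) = 11 − 1 = 10 = 2 · 5.
Since (Z/11Z)^× is cyclic of order 10, the number of elements of order d is φ(d) when d | 10 and 0 otherwise.
Here 10 is not a multiple of 3, so there are no elements of order 3.

0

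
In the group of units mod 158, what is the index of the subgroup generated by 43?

The order of 43 must divide φ(158) = φ(2)·φ(79) = 1·78 = 78 = 2 · 3 · 13.
Divisors of 78: 1, 2, 3, 6, 13, 26, 39, 78.
Check 43^d mod 158 for each divisor in increasing order:
43^1 ≡ 43 (mod 158)
43^2 ≡ 111 (mod 158)
43^3 ≡ 33 (mod 158)
43^6 ≡ 141 (mod 158)
43^13 ≡ 103 (mod 158)
43^26 ≡ 23 (mod 158)
43^39 ≡ 157 (mod 158)
43^78 ≡ 1 (mod 158) ✓
The order of 43 is 78, so the subgroup it generates has 78 elements.
Index = |(Z/158Z)^×| / |⟨43⟩| = 78 / 78 = 1.

1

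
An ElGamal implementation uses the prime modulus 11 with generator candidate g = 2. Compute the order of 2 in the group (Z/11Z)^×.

10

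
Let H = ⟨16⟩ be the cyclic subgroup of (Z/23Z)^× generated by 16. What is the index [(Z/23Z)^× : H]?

The order of 16 must divide φ(23) = 23 − 1 = 22 = 2 · 11.
Divisors of 22: 1, 2, 11, 22.
Test each divisor d:
16^1 ≡ 16 (mod 23)
16^2 ≡ 3 (mod 23)
16^11 ≡ 1 (mod 23) ✓
The order of 16 is 11, so the subgroup it generates has 11 elements.
The index is φ(23) / ord(16) = 22 / 11 = 2.

2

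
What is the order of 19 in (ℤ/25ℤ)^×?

10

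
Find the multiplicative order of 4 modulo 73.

ord(4) | φ(73) = 73 − 1 = 72 = 2^3 · 3^2.
Divisors of 72: 1, 2, 3, 4, 6, 8, 9, 12, 18, 24, 36, 72.
Evaluate successive powers at the divisors of 72:
4^1 ≡ 4 (mod 73)
4^2 ≡ 16 (mod 73)
4^3 ≡ 64 (mod 73)
4^4 ≡ 37 (mod 73)
4^6 ≡ 8 (mod 73)
4^8 ≡ 55 (mod 73)
4^9 ≡ 1 (mod 73) ✓
Hence ord(4) = 9.

9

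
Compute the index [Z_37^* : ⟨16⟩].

4

By Lagrange's theorem, ord_37(16) divides φ(37) = 37 − 1 = 36 = 2^2 · 3^2.
Divisors of 36: 1, 2, 3, 4, 6, 9, 12, 18, 36.
Evaluate successive powers at the divisors of 36:
16^1 ≡ 16 (mod 37)
16^2 ≡ 34 (mod 37)
16^3 ≡ 26 (mod 37)
16^4 ≡ 9 (mod 37)
16^6 ≡ 10 (mod 37)
16^9 ≡ 1 (mod 37) ✓
The order of 16 is 9, so the subgroup it generates has 9 elements.
The index is φ(37) / ord(16) = 36 / 9 = 4.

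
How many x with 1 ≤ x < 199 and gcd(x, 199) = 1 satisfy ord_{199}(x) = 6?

2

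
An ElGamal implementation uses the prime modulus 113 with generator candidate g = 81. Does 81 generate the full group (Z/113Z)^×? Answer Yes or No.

No

φ(113) = 113 − 1 = 112 = 2^4 · 7.
An element g generates (Z/113Z)^× iff g^(112/q) ≢ 1 (mod 113) for each prime q ∈ {2, 7}.
81^56 ≡ 1 (mod 113)  [q = 2: ≡ 1 ✗]
81^16 ≡ 106 (mod 113)  [q = 7: ≢ 1 ✓]
81^56 ≡ 1 shows ord(81) | 56, strictly less than φ(113); not a primitive root.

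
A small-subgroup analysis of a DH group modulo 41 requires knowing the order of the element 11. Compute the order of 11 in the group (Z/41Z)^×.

40

By Lagrange's theorem, ord_41(11) divides φ(41) = 41 − 1 = 40 = 2^3 · 5.
Divisors of 40: 1, 2, 4, 5, 8, 10, 20, 40.
Evaluate successive powers at the divisors of 40:
11^1 ≡ 11
11^2 ≡ 39
11^4 ≡ 4
11^5 ≡ 3
11^8 ≡ 16
11^10 ≡ 9
11^20 ≡ 40
11^40 ≡ 1
Therefore the multiplicative order of 11 modulo 41 is 40.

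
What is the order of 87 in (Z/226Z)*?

ord(87) | φ(226) = φ(2)·φ(113) = 1·112 = 112 = 2^4 · 7.
Divisors of 112: 1, 2, 4, 7, 8, 14, 16, 28, 56, 112.
Compute 87^d (mod 226) for the divisors d until we hit 1:
87^1 ≡ 87 (mod 226)
87^2 ≡ 111 (mod 226)
87^4 ≡ 117 (mod 226)
87^7 ≡ 95 (mod 226)
87^8 ≡ 129 (mod 226)
87^14 ≡ 211 (mod 226)
87^16 ≡ 143 (mod 226)
87^28 ≡ 225 (mod 226)
87^56 ≡ 1 (mod 226) ✓
So ord_226(87) = 56.

56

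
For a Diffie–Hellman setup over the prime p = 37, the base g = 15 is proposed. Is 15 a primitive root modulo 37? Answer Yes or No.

φ(37) = 37 − 1 = 36 = 2^2 · 3^2.
15 is a primitive root mod 37 iff 15^(φ(37)/q) ≢ 1 for every prime q | φ(37), i.e. q ∈ {2, 3}.
15^18 ≡ 36 (mod 37)  [q = 2: ≢ 1 ✓]
15^12 ≡ 26 (mod 37)  [q = 3: ≢ 1 ✓]
Every test exponent gives a nontrivial residue, hence 15 generates the full group.

Yes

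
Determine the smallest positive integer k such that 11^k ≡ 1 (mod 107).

53

ord(11) | φ(107) = 107 − 1 = 106 = 2 · 53.
Divisors of 106: 1, 2, 53, 106.
Check 11^d mod 107 for each divisor in increasing order:
11^1 ≡ 11
11^2 ≡ 14
11^53 ≡ 1
So ord_107(11) = 53.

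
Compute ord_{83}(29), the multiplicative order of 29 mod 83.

ord(29) | φ(83) = 83 − 1 = 82 = 2 · 41.
Divisors of 82: 1, 2, 41, 82.
Evaluate successive powers at the divisors of 82:
29^1 ≡ 29 (mod 83)
29^2 ≡ 11 (mod 83)
29^41 ≡ 1 (mod 83) ✓
Hence ord(29) = 41.

41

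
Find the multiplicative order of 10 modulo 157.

The order of 10 must divide φ(157) = 157 − 1 = 156 = 2^2 · 3 · 13.
Divisors of 156: 1, 2, 3, 4, 6, 12, 13, 26, 39, 52, 78, 156.
Check 10^d mod 157 for each divisor in increasing order:
10^1 ≡ 10 (mod 157)
10^2 ≡ 100 (mod 157)
10^3 ≡ 58 (mod 157)
10^4 ≡ 109 (mod 157)
10^6 ≡ 67 (mod 157)
10^12 ≡ 93 (mod 157)
10^13 ≡ 145 (mod 157)
10^26 ≡ 144 (mod 157)
10^39 ≡ 156 (mod 157)
10^52 ≡ 12 (mod 157)
10^78 ≡ 1 (mod 157) ✓
The smallest such exponent is 78, so the order of 10 is 78.

78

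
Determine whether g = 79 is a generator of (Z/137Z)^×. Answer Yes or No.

φ(137) = 137 − 1 = 136 = 2^3 · 17.
An element g generates (Z/137Z)^× iff g^(136/q) ≢ 1 (mod 137) for each prime q ∈ {2, 17}.
79^68 ≡ 136 (mod 137)  [q = 2: ≢ 1 ✓]
79^8 ≡ 73 (mod 137)  [q = 17: ≢ 1 ✓]
None equal 1, so ord_137(79) = 136: 79 is a primitive root.

Yes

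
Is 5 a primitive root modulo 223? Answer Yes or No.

φ(223) = 223 − 1 = 222 = 2 · 3 · 37.
It suffices to check that the order of 5 is not a proper divisor of 222: compute 5^(222/q) for q ∈ {2, 3, 37}.
5^111 ≡ 222 (mod 223)  [q = 2: ≢ 1 ✓]
5^74 ≡ 39 (mod 223)  [q = 3: ≢ 1 ✓]
5^6 ≡ 15 (mod 223)  [q = 37: ≢ 1 ✓]
None equal 1, so ord_223(5) = 222: 5 is a primitive root.

Yes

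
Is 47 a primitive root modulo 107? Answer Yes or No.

No

φ(107) = 107 − 1 = 106 = 2 · 53.
Test 47^(106/q) mod 107 for each prime factor q of 106:
47^53 ≡ 1 (mod 107)  [q = 2: ≡ 1 ✗]
47^2 ≡ 69 (mod 107)  [q = 53: ≢ 1 ✓]
The check at q = 2 fails, so 47 generates a proper subgroup.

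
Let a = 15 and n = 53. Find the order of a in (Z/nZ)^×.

13

ord(15) | φ(53) = 53 − 1 = 52 = 2^2 · 13.
Divisors of 52: 1, 2, 4, 13, 26, 52.
Evaluate successive powers at the divisors of 52:
15^1 ≡ 15
15^2 ≡ 13
15^4 ≡ 10
15^13 ≡ 1
Hence ord(15) = 13.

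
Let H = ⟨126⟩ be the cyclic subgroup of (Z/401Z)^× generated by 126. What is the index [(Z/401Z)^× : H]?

10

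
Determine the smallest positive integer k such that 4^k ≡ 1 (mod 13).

6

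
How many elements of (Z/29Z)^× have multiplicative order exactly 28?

φ(29) = 29 − 1 = 28 = 2^2 · 7.
Since (Z/29Z)^× is cyclic of order 28, the number of elements of order d is φ(d) when d | 28 and 0 otherwise.
28 = 2^2 · 7 divides 28, and φ(28) = 12.

12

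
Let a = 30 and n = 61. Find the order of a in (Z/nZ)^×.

60

Since 30 ∈ (Z/61Z)^×, its order divides φ(61) = 61 − 1 = 60 = 2^2 · 3 · 5.
Divisors of 60: 1, 2, 3, 4, 5, 6, 10, 12, 15, 20, 30, 60.
Compute 30^d (mod 61) for the divisors d until we hit 1:
30^1 ≡ 30
30^2 ≡ 46
30^3 ≡ 38
30^4 ≡ 42
30^5 ≡ 40
30^6 ≡ 41
30^10 ≡ 14
30^12 ≡ 34
30^15 ≡ 11
30^20 ≡ 13
30^30 ≡ 60
30^60 ≡ 1
Hence ord(30) = 60.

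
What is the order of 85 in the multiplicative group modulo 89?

ord(85) | φ(89) = 89 − 1 = 88 = 2^3 · 11.
Divisors of 88: 1, 2, 4, 8, 11, 22, 44, 88.
Test each divisor d:
85^1 ≡ 85
85^2 ≡ 16
85^4 ≡ 78
85^8 ≡ 32
85^11 ≡ 88
85^22 ≡ 1
Hence ord(85) = 22.

22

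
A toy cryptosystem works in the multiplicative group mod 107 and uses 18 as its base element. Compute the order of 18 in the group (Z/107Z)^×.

The order of 18 must divide φ(107) = 107 − 1 = 106 = 2 · 53.
Divisors of 106: 1, 2, 53, 106.
Check 18^d mod 107 for each divisor in increasing order:
18^1 ≡ 18 (mod 107)
18^2 ≡ 3 (mod 107)
18^53 ≡ 106 (mod 107)
18^106 ≡ 1 (mod 107) ✓
Hence ord(18) = 106.

106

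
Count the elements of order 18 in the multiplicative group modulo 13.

0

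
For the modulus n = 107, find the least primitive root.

φ(107) = 107 − 1 = 106 = 2 · 53.
Test candidates g = 2, 3, … against the prime factors q ∈ {2, 53} of φ(107): g is a generator iff g^(106/q) ≢ 1 for every such q.
g = 2: 2^53 ≡ 106; 2^2 ≡ 4 — none is 1, so 2 is a primitive root.
The smallest primitive root modulo 107 is 2.

2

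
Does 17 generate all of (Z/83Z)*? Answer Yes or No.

φ(83) = 83 − 1 = 82 = 2 · 41.
Test 17^(82/q) mod 83 for each prime factor q of 82:
17^41 ≡ 1 (mod 83)  [q = 2: ≡ 1 ✗]
17^2 ≡ 40 (mod 83)  [q = 41: ≢ 1 ✓]
The check at q = 2 fails, so 17 generates a proper subgroup.

No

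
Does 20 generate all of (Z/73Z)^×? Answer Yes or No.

φ(73) = 73 − 1 = 72 = 2^3 · 3^2.
Test 20^(72/q) mod 73 for each prime factor q of 72:
20^36 ≡ 72 (mod 73)  [q = 2: ≢ 1 ✓]
20^24 ≡ 64 (mod 73)  [q = 3: ≢ 1 ✓]
All checks pass, so 20 has order 72 and is a primitive root modulo 73.

Yes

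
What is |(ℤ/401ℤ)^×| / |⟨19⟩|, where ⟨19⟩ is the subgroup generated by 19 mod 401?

1

The order of 19 must divide φ(401) = 401 − 1 = 400 = 2^4 · 5^2.
Divisors of 400: 1, 2, 4, 5, 8, 10, 16, 20, 25, 40, 50, 80, 100, 200, 400.
Evaluate successive powers at the divisors of 400:
19^1 ≡ 19 (mod 401)
19^2 ≡ 361 (mod 401)
19^4 ≡ 397 (mod 401)
19^5 ≡ 325 (mod 401)
19^8 ≡ 16 (mod 401)
19^10 ≡ 162 (mod 401)
19^16 ≡ 256 (mod 401)
19^20 ≡ 179 (mod 401)
19^25 ≡ 30 (mod 401)
19^40 ≡ 362 (mod 401)
19^50 ≡ 98 (mod 401)
19^80 ≡ 318 (mod 401)
19^100 ≡ 381 (mod 401)
19^200 ≡ 400 (mod 401)
19^400 ≡ 1 (mod 401) ✓
Thus |⟨19⟩| = ord(19) = 400.
Index = |(Z/401Z)^×| / |⟨19⟩| = 400 / 400 = 1.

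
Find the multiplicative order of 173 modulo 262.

By Lagrange's theorem, ord_262(173) divides φ(262) = φ(2)·φ(131) = 1·130 = 130 = 2 · 5 · 13.
Divisors of 130: 1, 2, 5, 10, 13, 26, 65, 130.
Check 173^d mod 262 for each divisor in increasing order:
173^1 ≡ 173 (mod 262)
173^2 ≡ 61 (mod 262)
173^5 ≡ 261 (mod 262)
173^10 ≡ 1 (mod 262) ✓
Therefore the multiplicative order of 173 modulo 262 is 10.

10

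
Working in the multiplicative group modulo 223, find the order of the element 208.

74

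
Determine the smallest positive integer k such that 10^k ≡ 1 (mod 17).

16

The order of 10 must divide φ(17) = 17 − 1 = 16 = 2^4.
Divisors of 16: 1, 2, 4, 8, 16.
Check 10^d mod 17 for each divisor in increasing order:
10^1 ≡ 10 (mod 17)
10^2 ≡ 15 (mod 17)
10^4 ≡ 4 (mod 17)
10^8 ≡ 16 (mod 17)
10^16 ≡ 1 (mod 17) ✓
Therefore the multiplicative order of 10 modulo 17 is 16.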